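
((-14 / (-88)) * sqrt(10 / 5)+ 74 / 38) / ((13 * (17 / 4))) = 7 * sqrt(2) / 2431+ 148 / 4199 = 0.04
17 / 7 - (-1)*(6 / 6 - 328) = -2272 / 7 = -324.57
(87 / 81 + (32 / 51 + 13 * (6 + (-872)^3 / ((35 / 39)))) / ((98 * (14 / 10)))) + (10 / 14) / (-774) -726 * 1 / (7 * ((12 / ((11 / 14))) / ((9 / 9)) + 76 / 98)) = -28696220245960347299 / 409910845050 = -70006003.97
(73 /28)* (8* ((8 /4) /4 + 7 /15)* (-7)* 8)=-16936 /15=-1129.07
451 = 451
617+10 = 627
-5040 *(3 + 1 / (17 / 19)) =-352800 / 17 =-20752.94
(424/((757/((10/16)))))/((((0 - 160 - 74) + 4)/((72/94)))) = -954/818317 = -0.00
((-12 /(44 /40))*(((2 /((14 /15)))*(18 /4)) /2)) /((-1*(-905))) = -810 /13937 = -0.06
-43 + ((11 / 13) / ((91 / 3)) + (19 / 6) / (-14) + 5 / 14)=-608173 / 14196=-42.84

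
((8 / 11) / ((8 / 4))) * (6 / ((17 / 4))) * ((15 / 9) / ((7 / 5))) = 800 / 1309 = 0.61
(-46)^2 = 2116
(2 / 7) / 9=2 / 63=0.03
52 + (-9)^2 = 133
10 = 10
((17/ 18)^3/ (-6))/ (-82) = 4913/ 2869344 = 0.00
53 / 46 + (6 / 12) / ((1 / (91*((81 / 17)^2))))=6873745 / 6647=1034.11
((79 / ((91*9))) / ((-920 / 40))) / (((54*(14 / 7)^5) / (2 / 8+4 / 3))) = -1501 / 390604032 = -0.00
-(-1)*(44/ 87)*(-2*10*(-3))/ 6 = 440/ 87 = 5.06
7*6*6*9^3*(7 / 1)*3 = 3857868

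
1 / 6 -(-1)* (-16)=-95 / 6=-15.83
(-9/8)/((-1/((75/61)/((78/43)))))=9675/12688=0.76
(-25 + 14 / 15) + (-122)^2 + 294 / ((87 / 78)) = 6578731 / 435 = 15123.52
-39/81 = -0.48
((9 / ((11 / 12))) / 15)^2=1296 / 3025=0.43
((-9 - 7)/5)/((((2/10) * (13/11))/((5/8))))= -110/13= -8.46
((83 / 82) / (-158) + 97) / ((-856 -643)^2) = 1256649 / 29112144956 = 0.00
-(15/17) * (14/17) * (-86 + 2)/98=180/289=0.62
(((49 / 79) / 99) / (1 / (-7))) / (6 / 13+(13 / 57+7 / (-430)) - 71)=36430030 / 58418143509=0.00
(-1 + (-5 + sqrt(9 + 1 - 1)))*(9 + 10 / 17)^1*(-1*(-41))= -1179.35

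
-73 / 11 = -6.64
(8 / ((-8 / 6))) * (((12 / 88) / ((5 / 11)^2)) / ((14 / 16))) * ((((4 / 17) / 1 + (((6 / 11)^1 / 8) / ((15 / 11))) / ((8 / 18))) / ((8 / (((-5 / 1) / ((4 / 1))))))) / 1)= 46827 / 190400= 0.25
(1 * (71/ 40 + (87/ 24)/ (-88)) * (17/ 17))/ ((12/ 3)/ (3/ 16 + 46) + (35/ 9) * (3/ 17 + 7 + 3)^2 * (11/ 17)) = 199423843389/ 29983639216960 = 0.01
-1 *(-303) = 303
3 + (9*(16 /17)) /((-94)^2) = 112695 /37553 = 3.00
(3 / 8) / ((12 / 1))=1 / 32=0.03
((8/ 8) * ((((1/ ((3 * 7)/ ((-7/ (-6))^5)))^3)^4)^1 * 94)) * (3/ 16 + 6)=18975641368341062853116019103561402317610117/ 23087534488653759723896153592112932669307260336340992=0.00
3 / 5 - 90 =-447 / 5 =-89.40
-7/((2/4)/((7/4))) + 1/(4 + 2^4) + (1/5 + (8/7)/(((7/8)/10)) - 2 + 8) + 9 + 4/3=3025/588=5.14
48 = 48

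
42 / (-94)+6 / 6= 26 / 47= 0.55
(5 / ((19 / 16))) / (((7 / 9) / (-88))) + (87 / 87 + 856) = 50621 / 133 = 380.61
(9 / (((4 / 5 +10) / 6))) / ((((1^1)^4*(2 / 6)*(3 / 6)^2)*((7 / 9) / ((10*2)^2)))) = 216000 / 7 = 30857.14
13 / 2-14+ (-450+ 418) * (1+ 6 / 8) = -127 / 2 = -63.50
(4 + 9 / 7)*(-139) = -5143 / 7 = -734.71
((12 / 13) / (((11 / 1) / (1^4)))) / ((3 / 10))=40 / 143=0.28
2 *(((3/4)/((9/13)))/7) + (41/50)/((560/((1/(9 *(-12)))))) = 935959/3024000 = 0.31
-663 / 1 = -663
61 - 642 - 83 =-664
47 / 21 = 2.24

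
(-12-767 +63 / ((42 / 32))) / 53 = -731 / 53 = -13.79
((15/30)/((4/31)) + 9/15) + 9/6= 239/40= 5.98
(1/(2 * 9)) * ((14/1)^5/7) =38416/9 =4268.44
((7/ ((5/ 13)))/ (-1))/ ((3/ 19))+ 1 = -1714/ 15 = -114.27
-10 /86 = -5 /43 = -0.12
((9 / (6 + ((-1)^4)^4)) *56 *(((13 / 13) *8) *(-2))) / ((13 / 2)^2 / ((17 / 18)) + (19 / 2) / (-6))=-235008 / 8803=-26.70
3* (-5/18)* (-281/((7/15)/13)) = 6523.21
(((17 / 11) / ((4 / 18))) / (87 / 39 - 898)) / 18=-13 / 30140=-0.00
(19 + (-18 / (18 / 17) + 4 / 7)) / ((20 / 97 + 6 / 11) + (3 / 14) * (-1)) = 38412 / 8027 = 4.79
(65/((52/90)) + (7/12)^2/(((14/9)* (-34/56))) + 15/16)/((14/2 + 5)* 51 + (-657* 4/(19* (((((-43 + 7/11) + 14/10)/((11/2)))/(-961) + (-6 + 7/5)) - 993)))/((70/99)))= 1186307966234041/6422630387905008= 0.18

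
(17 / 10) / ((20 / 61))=1037 / 200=5.18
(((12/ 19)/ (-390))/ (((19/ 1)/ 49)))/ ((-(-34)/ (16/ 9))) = -784/ 3590145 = -0.00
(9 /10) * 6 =27 /5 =5.40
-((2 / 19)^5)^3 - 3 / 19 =-2397020057348685131 / 15181127029874798299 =-0.16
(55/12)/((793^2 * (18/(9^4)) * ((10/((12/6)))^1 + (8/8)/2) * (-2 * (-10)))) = 243/10061584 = 0.00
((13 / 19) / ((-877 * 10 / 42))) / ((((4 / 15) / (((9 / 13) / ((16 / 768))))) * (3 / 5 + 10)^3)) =-850500 / 2480737451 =-0.00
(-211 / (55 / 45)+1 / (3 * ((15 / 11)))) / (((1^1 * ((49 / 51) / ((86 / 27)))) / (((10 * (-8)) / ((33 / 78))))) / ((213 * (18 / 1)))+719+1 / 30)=-7369722770176 / 30738542449989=-0.24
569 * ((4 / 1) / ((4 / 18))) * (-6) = -61452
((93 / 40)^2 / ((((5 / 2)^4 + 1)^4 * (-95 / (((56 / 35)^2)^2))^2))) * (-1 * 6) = -891532131434496 / 14879192825713134765625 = -0.00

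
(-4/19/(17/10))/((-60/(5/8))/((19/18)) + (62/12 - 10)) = 240/185623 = 0.00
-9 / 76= -0.12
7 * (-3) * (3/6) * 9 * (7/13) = -1323/26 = -50.88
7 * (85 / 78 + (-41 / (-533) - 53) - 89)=-5915 / 6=-985.83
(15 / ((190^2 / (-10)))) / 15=-1 / 3610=-0.00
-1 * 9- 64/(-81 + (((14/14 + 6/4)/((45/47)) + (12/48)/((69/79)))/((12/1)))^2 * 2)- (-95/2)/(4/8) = 346520250154/3992570687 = 86.79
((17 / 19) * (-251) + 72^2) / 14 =354.24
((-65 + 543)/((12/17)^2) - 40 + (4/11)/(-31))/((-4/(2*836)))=-428846017/1116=-384270.62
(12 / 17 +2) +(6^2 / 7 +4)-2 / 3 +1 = 4349 / 357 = 12.18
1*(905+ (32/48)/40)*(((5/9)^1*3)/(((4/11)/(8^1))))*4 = 1194622/9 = 132735.78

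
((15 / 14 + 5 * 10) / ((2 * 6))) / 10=143 / 336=0.43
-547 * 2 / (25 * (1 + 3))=-10.94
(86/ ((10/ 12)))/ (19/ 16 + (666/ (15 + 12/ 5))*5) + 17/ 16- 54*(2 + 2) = -1532559661/ 7148080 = -214.40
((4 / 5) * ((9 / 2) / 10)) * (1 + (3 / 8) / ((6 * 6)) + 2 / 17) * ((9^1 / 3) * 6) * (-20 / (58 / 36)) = -447363 / 4930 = -90.74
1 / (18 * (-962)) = -1 / 17316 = -0.00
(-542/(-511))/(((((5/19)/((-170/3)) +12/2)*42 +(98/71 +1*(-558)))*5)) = -12429686/17860259935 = -0.00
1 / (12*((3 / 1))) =1 / 36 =0.03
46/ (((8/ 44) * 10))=253/ 10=25.30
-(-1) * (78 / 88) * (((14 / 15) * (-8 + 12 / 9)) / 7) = -26 / 33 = -0.79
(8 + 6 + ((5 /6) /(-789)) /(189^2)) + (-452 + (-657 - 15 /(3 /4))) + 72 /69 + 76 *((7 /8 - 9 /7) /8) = -34782151596923 /31114991376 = -1117.86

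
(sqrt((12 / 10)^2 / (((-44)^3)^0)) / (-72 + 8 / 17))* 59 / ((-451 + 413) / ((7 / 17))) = 1239 / 115520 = 0.01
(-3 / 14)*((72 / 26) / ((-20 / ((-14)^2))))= 378 / 65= 5.82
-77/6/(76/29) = -2233/456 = -4.90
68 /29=2.34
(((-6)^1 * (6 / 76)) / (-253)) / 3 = 3 / 4807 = 0.00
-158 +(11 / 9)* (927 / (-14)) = -3345 / 14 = -238.93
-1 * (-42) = 42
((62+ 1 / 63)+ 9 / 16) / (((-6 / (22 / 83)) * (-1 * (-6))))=-693869 / 1505952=-0.46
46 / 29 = 1.59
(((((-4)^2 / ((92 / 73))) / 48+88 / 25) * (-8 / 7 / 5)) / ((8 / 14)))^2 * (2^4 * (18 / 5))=132.00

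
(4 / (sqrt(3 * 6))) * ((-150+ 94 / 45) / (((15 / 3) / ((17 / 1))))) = -226304 * sqrt(2) / 675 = -474.14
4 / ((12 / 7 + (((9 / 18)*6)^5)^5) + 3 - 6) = 7 / 1482755066523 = 0.00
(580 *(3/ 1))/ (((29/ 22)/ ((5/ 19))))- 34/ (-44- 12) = 185123/ 532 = 347.98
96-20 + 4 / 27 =2056 / 27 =76.15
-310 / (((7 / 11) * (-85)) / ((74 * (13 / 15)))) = 656084 / 1785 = 367.55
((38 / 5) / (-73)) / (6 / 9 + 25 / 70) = -1596 / 15695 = -0.10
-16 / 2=-8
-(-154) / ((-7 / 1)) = -22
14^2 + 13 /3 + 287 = 1462 /3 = 487.33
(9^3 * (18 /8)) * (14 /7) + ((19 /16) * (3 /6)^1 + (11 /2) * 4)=105699 /32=3303.09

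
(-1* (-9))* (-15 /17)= -135 /17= -7.94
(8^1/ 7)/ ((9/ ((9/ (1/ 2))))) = 16/ 7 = 2.29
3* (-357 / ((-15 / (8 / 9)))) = 952 / 15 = 63.47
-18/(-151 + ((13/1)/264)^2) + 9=95969871/10523927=9.12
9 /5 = 1.80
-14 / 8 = -7 / 4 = -1.75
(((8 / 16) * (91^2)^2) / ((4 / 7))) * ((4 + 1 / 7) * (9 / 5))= 17898064821 / 40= 447451620.52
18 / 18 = 1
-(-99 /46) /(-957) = -3 /1334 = -0.00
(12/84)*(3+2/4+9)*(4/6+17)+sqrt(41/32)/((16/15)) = 15*sqrt(82)/128+1325/42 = 32.61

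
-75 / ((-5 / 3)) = 45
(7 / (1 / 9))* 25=1575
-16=-16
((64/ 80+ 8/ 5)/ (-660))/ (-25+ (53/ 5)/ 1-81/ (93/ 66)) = 31/ 612810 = 0.00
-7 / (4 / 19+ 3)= -133 / 61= -2.18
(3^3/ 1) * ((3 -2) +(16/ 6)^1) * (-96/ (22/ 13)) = -5616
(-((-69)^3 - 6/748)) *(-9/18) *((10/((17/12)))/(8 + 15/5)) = -3685871070/34969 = -105403.96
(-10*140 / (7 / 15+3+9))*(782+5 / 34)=-279226500 / 3179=-87834.70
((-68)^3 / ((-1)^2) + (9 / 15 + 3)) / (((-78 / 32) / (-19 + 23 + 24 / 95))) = 781717376 / 1425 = 548573.60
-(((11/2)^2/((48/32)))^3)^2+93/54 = -3138428296369/46656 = -67267410.33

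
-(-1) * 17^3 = 4913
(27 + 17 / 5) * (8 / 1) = 1216 / 5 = 243.20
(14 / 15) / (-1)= -14 / 15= -0.93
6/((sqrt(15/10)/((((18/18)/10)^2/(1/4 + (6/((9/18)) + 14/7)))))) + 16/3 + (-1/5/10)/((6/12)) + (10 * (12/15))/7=2 * sqrt(6)/1425 + 3379/525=6.44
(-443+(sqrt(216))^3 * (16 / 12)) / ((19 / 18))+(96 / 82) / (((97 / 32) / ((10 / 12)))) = -31688278 / 75563+31104 * sqrt(6) / 19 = 3590.58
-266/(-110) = 133/55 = 2.42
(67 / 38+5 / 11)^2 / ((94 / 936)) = 100541493 / 2053007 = 48.97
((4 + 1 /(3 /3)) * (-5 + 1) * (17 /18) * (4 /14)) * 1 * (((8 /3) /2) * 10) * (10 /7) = -136000 /1323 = -102.80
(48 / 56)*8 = 48 / 7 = 6.86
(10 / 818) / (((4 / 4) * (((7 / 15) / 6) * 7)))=450 / 20041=0.02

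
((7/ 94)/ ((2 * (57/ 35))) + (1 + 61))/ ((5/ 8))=1329274/ 13395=99.24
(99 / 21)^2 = 1089 / 49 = 22.22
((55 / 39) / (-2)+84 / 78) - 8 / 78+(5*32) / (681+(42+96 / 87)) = 267633 / 545974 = 0.49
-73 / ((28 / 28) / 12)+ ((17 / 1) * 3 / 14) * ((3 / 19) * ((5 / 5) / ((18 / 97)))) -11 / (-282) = -872.86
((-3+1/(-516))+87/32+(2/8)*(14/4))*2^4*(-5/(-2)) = 12215/516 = 23.67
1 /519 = 0.00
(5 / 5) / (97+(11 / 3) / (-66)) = 18 / 1745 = 0.01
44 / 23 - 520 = -11916 / 23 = -518.09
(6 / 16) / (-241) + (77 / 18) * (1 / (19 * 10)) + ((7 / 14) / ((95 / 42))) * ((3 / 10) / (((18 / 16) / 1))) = 658601 / 8242200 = 0.08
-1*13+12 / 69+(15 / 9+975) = 963.84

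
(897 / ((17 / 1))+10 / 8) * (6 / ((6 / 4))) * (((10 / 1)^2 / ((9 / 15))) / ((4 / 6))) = 918250 / 17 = 54014.71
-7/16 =-0.44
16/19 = 0.84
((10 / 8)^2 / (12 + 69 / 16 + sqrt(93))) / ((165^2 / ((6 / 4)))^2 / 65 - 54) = 0.00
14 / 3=4.67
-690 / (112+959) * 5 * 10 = -11500 / 357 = -32.21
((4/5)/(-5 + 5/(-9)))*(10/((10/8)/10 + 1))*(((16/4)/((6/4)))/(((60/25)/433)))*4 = -110848/45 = -2463.29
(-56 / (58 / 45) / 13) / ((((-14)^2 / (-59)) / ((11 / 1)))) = 29205 / 2639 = 11.07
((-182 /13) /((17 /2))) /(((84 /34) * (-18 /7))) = 7 /27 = 0.26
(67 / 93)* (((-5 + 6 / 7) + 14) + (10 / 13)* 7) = 92929 / 8463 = 10.98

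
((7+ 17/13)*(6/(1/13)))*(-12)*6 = -46656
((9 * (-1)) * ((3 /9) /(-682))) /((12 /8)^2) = 2 /1023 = 0.00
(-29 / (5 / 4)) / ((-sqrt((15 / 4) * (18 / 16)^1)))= 464 * sqrt(30) / 225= 11.30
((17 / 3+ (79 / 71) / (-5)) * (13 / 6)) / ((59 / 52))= 1959724 / 188505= 10.40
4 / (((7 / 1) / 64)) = 256 / 7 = 36.57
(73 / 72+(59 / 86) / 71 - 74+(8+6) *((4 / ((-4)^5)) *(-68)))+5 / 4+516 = 393903503 / 879264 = 447.99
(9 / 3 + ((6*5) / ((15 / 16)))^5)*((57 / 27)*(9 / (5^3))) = 127506853 / 25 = 5100274.12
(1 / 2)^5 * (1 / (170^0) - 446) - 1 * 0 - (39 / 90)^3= -13.99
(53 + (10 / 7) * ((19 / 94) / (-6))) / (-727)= -104527 / 1435098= -0.07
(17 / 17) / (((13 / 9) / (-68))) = -612 / 13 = -47.08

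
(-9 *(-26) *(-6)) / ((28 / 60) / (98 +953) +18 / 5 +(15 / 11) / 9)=-4508790 / 12049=-374.20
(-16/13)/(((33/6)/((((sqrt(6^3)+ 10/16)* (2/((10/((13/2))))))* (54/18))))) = -13.37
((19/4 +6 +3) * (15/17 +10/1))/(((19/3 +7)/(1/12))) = 2035/2176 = 0.94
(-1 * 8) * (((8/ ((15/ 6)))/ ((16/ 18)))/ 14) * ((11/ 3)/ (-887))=264/ 31045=0.01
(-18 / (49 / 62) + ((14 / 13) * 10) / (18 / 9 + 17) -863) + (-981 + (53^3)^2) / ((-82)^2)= 67045803020050 / 20345143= 3295420.58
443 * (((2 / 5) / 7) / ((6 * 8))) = 443 / 840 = 0.53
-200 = -200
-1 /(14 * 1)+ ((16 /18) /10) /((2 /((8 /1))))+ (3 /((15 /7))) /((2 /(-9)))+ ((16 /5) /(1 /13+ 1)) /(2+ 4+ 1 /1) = -12329 /2205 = -5.59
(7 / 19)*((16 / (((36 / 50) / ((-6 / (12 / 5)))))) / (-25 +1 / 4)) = 14000 / 16929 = 0.83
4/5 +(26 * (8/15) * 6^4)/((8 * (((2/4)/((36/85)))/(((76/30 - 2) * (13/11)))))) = 28053772/23375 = 1200.16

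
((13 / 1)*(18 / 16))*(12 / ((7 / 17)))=5967 / 14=426.21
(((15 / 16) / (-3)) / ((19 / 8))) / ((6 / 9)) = -15 / 76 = -0.20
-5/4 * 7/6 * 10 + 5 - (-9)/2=-61/12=-5.08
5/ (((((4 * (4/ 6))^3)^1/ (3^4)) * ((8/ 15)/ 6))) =240.27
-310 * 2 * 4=-2480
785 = 785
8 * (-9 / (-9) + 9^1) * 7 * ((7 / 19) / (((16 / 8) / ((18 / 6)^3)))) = 52920 / 19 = 2785.26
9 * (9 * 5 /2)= 405 /2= 202.50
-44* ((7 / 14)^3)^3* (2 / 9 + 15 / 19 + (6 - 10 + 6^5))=-14621035 / 21888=-667.99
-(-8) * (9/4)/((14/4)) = 36/7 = 5.14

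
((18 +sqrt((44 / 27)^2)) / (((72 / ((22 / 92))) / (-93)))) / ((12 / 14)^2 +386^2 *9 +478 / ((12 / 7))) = -4427885 / 979504812756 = -0.00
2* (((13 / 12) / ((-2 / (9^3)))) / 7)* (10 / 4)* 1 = -15795 / 56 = -282.05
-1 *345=-345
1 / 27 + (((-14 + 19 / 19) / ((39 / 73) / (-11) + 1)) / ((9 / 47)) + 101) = 612293 / 20628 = 29.68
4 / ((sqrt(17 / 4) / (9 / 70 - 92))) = -178.26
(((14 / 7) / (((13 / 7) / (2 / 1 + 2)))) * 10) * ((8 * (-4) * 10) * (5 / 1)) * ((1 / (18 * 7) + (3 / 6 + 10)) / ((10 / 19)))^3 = -254709263942656 / 464373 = -548501450.22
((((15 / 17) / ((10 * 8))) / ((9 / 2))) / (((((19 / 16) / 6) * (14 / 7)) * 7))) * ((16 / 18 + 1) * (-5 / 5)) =-2 / 1197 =-0.00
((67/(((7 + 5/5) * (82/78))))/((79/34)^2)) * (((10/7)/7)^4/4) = 943946250/1475103044681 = 0.00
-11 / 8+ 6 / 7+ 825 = 46171 / 56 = 824.48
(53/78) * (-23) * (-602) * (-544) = -199603936/39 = -5118049.64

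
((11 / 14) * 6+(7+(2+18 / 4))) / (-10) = -51 / 28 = -1.82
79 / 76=1.04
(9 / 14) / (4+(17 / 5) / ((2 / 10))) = 3 / 98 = 0.03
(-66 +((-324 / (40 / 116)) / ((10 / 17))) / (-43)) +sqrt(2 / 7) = -31017 / 1075 +sqrt(14) / 7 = -28.32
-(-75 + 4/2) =73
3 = 3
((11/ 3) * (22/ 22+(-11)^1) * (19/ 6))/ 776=-1045/ 6984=-0.15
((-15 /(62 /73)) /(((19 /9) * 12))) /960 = -219 /301568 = -0.00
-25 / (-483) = 25 / 483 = 0.05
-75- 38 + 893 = 780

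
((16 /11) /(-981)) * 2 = -32 /10791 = -0.00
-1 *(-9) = 9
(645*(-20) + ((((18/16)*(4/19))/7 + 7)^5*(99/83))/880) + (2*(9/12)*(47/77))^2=-13776430516919275676721/1069945441672701440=-12875.83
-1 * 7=-7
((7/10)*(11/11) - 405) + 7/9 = -36317/90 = -403.52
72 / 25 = 2.88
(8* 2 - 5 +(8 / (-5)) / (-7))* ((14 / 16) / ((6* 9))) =131 / 720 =0.18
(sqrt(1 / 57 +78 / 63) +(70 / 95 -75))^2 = (-9877 +sqrt(22211))^2 / 17689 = 5349.84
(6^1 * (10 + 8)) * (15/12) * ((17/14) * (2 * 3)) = 983.57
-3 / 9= -1 / 3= -0.33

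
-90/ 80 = -9/ 8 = -1.12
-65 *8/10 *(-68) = 3536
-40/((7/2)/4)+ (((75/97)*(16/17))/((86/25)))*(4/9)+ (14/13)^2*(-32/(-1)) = -2140988896/251648943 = -8.51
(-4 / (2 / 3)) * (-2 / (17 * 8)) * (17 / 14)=3 / 28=0.11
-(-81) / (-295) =-81 / 295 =-0.27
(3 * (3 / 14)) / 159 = 3 / 742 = 0.00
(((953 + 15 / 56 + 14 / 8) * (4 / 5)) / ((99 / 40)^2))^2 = 15556.15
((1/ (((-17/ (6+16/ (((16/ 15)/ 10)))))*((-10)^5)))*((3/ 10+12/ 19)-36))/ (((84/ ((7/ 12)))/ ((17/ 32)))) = -28873/ 2432000000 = -0.00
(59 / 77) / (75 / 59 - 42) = -3481 / 185031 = -0.02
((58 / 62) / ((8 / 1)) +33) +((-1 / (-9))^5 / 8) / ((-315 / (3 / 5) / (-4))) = 254608954549 / 7688179800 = 33.12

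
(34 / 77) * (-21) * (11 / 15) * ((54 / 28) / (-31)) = 0.42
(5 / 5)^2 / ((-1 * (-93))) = 1 / 93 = 0.01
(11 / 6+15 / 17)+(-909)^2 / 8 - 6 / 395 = 16645865957 / 161160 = 103287.83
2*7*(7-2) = 70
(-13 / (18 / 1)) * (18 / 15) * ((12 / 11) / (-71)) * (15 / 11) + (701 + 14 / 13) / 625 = 79677557 / 69801875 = 1.14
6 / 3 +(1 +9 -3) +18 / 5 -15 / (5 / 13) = -132 / 5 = -26.40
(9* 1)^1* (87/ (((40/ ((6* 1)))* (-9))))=-261/ 20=-13.05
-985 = -985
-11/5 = -2.20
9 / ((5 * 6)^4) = 1 / 90000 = 0.00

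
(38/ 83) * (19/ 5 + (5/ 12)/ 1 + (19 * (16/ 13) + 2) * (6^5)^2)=22747375473691/ 32370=702730166.01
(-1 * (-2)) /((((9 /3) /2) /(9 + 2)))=44 /3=14.67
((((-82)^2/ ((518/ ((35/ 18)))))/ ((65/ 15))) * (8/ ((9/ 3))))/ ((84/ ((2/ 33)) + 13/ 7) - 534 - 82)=470680/ 23389587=0.02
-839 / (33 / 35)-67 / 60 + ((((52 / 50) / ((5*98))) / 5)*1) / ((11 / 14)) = -514532063 / 577500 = -890.96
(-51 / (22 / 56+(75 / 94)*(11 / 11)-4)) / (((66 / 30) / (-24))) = -198.05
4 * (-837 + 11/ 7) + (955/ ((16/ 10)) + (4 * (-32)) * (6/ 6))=-160879/ 56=-2872.84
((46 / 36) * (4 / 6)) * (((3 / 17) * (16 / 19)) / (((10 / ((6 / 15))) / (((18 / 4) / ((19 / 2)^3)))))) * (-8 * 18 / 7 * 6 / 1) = -0.00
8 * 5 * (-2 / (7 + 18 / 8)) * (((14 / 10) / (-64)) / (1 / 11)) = 77 / 37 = 2.08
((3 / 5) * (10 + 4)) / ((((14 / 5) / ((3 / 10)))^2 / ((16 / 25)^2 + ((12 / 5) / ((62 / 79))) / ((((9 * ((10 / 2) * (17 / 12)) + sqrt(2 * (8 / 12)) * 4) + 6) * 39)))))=2618627643 / 66116903125 - 68256 * sqrt(3) / 16396991975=0.04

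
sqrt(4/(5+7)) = 0.58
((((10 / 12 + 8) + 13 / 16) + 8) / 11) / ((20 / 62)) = 4.97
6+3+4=13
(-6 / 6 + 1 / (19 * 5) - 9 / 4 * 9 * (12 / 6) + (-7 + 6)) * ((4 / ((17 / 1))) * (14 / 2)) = -113022 / 1615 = -69.98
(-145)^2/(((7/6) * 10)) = 12615/7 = 1802.14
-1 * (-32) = 32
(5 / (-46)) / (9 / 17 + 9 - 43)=0.00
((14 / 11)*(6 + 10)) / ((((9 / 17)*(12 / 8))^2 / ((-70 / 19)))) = -118.97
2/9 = 0.22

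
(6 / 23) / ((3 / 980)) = 1960 / 23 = 85.22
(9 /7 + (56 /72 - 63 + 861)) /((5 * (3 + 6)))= 50404 /2835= 17.78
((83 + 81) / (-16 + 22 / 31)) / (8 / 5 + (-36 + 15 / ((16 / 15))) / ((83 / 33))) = 1.51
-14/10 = -7/5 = -1.40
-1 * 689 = -689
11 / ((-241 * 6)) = -11 / 1446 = -0.01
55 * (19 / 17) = 1045 / 17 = 61.47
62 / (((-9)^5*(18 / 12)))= -124 / 177147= -0.00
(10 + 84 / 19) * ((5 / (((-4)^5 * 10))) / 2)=-137 / 38912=-0.00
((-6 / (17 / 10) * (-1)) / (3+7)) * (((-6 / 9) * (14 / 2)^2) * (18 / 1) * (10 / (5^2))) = -7056 / 85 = -83.01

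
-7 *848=-5936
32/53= 0.60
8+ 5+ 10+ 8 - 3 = 28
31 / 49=0.63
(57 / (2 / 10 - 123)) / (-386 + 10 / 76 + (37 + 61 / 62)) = 167865 / 125811056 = 0.00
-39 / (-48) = 13 / 16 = 0.81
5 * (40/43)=200/43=4.65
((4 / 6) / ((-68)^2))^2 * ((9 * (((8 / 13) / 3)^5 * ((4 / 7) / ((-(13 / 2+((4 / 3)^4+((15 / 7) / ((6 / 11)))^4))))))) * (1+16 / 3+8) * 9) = -483295232 / 23917396311076017685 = -0.00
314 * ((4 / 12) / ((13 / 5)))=1570 / 39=40.26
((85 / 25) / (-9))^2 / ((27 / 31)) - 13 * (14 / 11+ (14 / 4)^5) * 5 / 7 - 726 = -108057992657 / 19245600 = -5614.69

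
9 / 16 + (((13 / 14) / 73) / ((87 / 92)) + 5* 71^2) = 17929028641 / 711312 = 25205.58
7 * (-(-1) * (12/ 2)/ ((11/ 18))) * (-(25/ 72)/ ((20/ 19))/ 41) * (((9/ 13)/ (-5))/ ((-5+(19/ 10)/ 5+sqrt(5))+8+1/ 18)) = 624564675/ 16153925216 - 181794375 * sqrt(5)/ 16153925216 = 0.01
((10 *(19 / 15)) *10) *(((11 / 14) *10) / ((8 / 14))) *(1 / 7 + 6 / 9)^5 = 7418752825 / 12252303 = 605.50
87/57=29/19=1.53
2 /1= 2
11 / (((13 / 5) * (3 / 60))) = 1100 / 13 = 84.62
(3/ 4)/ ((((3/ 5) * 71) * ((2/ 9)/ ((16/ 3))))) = 30/ 71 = 0.42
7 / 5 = 1.40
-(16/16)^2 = -1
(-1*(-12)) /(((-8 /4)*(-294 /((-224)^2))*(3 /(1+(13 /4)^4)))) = 38422.67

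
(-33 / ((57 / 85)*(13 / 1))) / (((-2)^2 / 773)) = -722755 / 988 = -731.53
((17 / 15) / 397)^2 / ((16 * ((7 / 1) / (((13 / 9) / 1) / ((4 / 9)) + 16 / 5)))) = 12427 / 26478312000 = 0.00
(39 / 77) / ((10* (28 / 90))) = 351 / 2156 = 0.16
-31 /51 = -0.61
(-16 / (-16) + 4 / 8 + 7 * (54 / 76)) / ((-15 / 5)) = -41 / 19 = -2.16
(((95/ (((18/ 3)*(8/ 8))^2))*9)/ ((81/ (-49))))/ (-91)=665/ 4212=0.16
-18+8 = -10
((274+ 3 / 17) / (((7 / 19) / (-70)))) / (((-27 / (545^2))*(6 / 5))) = 657605924375 / 1377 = 477564215.23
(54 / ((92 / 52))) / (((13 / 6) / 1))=324 / 23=14.09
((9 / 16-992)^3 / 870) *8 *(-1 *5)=137644218643 / 3072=44806060.76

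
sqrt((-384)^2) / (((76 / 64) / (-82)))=-503808 / 19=-26516.21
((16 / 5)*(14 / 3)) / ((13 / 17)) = 3808 / 195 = 19.53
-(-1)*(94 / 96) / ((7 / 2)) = 47 / 168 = 0.28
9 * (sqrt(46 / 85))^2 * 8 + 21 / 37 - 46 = -20341 / 3145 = -6.47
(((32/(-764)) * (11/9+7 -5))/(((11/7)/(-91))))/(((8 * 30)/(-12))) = -36946/94545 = -0.39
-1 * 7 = -7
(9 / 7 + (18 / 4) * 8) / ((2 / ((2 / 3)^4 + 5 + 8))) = 246.04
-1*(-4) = 4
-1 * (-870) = 870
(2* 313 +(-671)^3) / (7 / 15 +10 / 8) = -175987039.81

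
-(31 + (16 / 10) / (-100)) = -3873 / 125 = -30.98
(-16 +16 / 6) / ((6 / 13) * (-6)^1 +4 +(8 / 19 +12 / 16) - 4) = 39520 / 4737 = 8.34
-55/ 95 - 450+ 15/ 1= -8276/ 19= -435.58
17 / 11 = 1.55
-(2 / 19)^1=-2 / 19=-0.11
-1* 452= -452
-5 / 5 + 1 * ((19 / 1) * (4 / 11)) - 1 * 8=-2.09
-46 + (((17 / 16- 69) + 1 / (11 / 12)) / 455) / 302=-17115125 / 372064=-46.00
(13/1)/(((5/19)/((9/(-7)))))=-63.51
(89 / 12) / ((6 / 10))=445 / 36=12.36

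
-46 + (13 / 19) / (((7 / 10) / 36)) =-1438 / 133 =-10.81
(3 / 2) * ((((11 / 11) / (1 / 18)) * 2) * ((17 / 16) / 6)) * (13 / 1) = 1989 / 16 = 124.31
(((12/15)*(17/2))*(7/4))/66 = 119/660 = 0.18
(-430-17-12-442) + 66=-835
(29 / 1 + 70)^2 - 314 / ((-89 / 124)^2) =72805657 / 7921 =9191.47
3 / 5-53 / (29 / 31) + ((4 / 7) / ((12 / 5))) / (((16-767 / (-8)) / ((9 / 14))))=-71288948 / 1271795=-56.05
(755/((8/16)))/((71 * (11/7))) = 10570/781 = 13.53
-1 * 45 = -45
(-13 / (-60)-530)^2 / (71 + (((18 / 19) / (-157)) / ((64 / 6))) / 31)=13347993638791 / 3376584675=3953.10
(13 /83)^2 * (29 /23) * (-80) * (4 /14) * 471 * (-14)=738678720 /158447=4661.99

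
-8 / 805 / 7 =-8 / 5635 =-0.00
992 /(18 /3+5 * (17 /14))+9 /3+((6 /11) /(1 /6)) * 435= 2804885 /1859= 1508.81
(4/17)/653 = 4/11101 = 0.00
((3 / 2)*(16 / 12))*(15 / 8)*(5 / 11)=75 / 44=1.70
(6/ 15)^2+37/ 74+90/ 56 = 2.27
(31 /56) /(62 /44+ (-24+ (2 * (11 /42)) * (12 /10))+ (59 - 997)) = -1705 /2956684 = -0.00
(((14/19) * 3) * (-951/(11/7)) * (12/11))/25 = -3355128/57475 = -58.38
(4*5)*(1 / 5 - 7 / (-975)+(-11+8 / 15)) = -40012 / 195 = -205.19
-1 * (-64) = 64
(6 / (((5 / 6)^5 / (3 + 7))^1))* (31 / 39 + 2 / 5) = 7247232 / 40625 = 178.39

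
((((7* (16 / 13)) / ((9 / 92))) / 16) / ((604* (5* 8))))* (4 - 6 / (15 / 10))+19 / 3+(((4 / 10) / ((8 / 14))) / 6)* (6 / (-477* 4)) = 120833 / 19080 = 6.33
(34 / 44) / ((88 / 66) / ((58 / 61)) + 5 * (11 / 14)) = 10353 / 71423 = 0.14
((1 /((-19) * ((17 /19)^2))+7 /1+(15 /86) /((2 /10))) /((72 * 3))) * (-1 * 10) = -323365 /894744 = -0.36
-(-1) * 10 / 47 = 10 / 47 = 0.21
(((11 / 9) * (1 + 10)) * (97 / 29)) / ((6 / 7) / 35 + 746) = 261415 / 4336776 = 0.06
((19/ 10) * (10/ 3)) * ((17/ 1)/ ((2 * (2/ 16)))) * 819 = 352716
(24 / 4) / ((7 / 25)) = 150 / 7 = 21.43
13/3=4.33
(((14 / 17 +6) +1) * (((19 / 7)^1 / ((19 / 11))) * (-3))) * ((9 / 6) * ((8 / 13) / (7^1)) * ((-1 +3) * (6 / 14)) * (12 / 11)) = -49248 / 10829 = -4.55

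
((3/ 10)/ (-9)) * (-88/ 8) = 11/ 30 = 0.37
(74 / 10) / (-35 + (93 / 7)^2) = 1813 / 34670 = 0.05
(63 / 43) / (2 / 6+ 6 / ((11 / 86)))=2079 / 67037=0.03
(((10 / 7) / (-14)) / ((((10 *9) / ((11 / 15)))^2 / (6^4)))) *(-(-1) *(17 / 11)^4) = -334084 / 6670125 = -0.05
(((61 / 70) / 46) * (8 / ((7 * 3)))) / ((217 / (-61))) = -7442 / 3668385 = -0.00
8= 8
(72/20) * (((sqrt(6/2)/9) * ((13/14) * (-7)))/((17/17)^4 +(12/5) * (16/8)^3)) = -13 * sqrt(3)/101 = -0.22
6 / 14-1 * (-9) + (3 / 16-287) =-31067 / 112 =-277.38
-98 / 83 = -1.18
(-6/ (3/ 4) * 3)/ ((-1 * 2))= 12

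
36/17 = 2.12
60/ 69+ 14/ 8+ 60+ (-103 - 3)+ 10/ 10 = -3899/ 92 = -42.38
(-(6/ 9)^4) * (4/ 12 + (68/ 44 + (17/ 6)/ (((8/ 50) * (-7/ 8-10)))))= -11504/ 232551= -0.05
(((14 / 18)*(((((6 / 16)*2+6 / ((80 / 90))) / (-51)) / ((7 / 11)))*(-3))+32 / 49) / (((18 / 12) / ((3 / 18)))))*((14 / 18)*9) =5959 / 6426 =0.93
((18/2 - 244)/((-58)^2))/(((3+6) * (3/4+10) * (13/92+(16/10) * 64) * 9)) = -108100/138167576307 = -0.00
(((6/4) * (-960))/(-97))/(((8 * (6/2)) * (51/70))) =1400/1649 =0.85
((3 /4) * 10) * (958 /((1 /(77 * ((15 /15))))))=553245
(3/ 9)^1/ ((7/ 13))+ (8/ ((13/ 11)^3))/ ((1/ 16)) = 3606289/ 46137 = 78.16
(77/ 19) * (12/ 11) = 4.42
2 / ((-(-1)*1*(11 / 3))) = 6 / 11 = 0.55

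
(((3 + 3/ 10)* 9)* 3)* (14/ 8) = 6237/ 40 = 155.92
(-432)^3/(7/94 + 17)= -2526142464/535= -4721761.61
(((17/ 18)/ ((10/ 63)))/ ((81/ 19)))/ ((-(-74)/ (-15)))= -2261/ 7992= -0.28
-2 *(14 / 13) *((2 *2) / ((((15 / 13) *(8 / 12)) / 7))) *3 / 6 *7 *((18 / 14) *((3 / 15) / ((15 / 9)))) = -5292 / 125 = -42.34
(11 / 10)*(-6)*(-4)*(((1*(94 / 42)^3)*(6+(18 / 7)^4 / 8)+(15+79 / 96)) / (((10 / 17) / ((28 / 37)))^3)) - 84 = 1831204041395741 / 228033474375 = 8030.42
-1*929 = -929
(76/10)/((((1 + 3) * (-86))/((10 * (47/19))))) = -47/86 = -0.55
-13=-13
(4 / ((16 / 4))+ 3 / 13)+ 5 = 81 / 13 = 6.23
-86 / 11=-7.82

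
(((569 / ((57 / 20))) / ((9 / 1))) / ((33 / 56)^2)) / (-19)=-35687680 / 10614483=-3.36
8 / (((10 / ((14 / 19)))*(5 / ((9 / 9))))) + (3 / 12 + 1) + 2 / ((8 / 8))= 6399 / 1900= 3.37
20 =20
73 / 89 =0.82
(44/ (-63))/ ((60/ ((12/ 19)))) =-44/ 5985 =-0.01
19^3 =6859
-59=-59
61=61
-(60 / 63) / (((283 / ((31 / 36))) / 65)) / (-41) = 10075 / 2192967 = 0.00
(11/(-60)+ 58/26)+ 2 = 3157/780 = 4.05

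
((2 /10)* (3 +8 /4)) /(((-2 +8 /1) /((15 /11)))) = 5 /22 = 0.23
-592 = -592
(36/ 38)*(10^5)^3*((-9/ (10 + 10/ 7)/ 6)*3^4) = -10071710526315789.47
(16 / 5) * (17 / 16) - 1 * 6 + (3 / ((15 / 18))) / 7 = -73 / 35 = -2.09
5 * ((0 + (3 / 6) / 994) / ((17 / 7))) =5 / 4828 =0.00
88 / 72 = 11 / 9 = 1.22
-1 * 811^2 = -657721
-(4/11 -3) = 29/11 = 2.64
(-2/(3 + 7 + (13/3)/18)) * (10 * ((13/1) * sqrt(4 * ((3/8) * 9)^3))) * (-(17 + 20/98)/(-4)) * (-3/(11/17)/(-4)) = -6111669915 * sqrt(6)/9538144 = -1569.54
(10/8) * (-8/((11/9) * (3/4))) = -120/11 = -10.91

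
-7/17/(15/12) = -28/85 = -0.33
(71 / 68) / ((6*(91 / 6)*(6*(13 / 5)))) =355 / 482664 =0.00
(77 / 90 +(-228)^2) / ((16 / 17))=79536829 / 1440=55233.91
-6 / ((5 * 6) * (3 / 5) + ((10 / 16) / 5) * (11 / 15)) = -0.33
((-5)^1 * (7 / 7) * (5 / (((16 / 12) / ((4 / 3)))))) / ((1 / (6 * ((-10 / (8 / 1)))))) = 375 / 2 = 187.50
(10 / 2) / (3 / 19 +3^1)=19 / 12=1.58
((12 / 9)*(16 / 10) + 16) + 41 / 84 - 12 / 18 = 7541 / 420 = 17.95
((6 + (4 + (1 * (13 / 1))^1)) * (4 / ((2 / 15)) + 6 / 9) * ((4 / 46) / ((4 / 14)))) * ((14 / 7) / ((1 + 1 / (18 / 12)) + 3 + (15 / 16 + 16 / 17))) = 50048 / 763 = 65.59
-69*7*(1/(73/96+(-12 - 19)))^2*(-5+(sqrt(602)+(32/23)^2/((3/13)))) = -4451328*sqrt(602)/8427409 - 346881024/193830407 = -14.75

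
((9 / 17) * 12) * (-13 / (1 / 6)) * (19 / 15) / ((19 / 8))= -22464 / 85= -264.28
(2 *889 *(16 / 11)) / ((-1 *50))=-14224 / 275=-51.72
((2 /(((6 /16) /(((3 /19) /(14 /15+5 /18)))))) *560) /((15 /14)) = 363.42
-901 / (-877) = 1.03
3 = 3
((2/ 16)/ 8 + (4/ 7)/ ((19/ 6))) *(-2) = -0.39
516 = 516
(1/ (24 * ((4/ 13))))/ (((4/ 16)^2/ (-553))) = -7189/ 6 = -1198.17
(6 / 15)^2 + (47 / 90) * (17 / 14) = 5003 / 6300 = 0.79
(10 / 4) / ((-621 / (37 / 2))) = -185 / 2484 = -0.07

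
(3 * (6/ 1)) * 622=11196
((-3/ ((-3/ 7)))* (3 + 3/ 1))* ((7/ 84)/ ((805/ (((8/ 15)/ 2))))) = 2/ 1725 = 0.00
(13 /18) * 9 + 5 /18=61 /9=6.78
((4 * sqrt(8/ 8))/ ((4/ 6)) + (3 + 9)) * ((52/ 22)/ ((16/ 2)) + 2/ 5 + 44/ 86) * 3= 308313/ 4730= 65.18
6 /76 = 3 /38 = 0.08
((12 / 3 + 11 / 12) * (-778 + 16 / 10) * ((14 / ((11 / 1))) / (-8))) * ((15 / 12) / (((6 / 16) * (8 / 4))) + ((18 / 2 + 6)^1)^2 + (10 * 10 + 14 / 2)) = 24316201 / 120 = 202635.01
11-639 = -628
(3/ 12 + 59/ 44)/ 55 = 7/ 242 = 0.03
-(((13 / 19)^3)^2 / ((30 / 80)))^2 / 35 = -1491077447838784 / 697194199505840715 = -0.00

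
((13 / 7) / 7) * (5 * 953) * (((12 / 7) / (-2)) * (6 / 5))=-446004 / 343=-1300.30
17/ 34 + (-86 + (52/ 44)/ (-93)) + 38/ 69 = -3998141/ 47058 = -84.96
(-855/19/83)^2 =2025/6889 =0.29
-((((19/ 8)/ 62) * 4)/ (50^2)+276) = -85560019/ 310000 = -276.00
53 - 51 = 2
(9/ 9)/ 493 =1/ 493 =0.00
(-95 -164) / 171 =-259 / 171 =-1.51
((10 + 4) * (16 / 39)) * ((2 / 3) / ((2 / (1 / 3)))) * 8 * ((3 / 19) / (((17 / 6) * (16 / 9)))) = 672 / 4199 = 0.16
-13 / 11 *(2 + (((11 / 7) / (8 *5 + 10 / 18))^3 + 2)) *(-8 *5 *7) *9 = 62447473107864 / 5242004075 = 11912.90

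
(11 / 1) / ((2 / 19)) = 209 / 2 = 104.50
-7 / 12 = -0.58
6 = 6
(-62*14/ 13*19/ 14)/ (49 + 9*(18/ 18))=-589/ 377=-1.56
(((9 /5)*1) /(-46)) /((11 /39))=-351 /2530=-0.14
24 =24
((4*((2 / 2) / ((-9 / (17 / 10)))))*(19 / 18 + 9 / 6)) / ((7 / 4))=-3128 / 2835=-1.10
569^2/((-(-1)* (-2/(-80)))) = 12950440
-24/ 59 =-0.41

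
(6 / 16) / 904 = 3 / 7232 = 0.00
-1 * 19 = -19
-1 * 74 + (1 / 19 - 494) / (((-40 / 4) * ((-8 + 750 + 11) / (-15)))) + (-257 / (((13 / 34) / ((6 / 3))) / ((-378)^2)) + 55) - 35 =-23816781815473 / 123994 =-192080115.29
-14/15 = -0.93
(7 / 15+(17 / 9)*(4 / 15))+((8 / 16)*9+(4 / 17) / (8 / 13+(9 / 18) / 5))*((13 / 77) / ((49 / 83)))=1262339497 / 536860170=2.35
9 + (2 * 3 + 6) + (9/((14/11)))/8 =2451/112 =21.88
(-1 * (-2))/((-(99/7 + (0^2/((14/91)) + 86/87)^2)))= -105966/801103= -0.13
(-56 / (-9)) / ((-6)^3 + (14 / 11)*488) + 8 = 40181 / 5013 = 8.02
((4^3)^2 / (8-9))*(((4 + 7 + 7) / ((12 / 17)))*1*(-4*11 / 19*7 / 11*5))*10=146227200 / 19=7696168.42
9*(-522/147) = -1566/49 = -31.96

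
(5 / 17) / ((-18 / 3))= -5 / 102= -0.05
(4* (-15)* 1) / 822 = -10 / 137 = -0.07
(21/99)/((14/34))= 17/33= 0.52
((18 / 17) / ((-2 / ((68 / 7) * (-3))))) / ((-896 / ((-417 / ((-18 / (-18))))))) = 11259 / 1568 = 7.18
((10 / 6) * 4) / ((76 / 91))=455 / 57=7.98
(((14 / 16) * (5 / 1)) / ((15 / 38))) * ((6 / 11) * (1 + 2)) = 18.14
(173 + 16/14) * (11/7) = 273.65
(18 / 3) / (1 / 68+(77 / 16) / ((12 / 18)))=3264 / 3935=0.83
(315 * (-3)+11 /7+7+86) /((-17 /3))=17859 /119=150.08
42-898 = -856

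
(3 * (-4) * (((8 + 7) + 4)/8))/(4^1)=-57/8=-7.12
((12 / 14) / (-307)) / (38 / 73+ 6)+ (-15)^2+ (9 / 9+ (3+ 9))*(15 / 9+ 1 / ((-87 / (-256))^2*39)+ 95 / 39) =3266012858929 / 11613767634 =281.22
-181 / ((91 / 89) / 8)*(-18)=2319696 / 91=25491.16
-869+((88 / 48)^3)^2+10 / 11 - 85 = -469654333 / 513216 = -915.12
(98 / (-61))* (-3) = 294 / 61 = 4.82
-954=-954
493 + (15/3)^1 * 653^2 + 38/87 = 185530844/87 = 2132538.44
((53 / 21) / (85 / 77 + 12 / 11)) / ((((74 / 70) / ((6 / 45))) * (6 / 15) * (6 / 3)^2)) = 20405 / 225108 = 0.09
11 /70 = 0.16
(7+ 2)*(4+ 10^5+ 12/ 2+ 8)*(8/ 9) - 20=800124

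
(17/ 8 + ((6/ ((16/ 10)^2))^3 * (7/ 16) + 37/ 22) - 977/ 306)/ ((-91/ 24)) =-787413641/ 477954048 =-1.65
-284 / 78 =-142 / 39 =-3.64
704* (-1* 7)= -4928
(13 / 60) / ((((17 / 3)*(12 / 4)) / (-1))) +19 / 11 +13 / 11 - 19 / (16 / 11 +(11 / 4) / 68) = -9.81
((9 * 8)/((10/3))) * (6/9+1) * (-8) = -288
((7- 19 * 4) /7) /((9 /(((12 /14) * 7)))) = -46 /7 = -6.57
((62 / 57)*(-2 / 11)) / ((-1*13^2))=124 / 105963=0.00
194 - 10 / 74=7173 / 37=193.86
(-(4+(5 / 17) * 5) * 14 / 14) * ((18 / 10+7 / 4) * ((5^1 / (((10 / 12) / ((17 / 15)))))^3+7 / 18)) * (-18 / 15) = 7336.81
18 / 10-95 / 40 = -23 / 40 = -0.58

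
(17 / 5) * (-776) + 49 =-12947 / 5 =-2589.40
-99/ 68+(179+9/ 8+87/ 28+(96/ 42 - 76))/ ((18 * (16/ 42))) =14.52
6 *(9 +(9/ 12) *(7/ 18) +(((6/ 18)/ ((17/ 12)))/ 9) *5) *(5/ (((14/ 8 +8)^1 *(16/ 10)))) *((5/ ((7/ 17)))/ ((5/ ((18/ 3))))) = 288325/ 1092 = 264.03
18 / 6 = 3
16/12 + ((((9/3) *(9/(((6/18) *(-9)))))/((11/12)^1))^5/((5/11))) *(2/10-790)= 15824663520236/99825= 158524052.29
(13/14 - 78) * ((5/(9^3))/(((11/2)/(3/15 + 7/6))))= -44239/336798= -0.13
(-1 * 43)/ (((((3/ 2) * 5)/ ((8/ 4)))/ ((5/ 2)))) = -28.67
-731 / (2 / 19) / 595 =-817 / 70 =-11.67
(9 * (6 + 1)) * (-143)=-9009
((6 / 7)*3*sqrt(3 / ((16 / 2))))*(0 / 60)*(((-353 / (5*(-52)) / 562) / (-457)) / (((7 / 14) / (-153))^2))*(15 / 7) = 0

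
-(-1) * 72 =72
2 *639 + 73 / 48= 61417 / 48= 1279.52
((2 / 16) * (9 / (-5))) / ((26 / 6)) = -27 / 520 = -0.05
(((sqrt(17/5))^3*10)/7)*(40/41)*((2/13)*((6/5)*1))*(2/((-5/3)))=-19584*sqrt(85)/93275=-1.94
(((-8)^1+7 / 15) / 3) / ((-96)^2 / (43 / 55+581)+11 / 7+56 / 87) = -122333687 / 879638055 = -0.14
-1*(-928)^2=-861184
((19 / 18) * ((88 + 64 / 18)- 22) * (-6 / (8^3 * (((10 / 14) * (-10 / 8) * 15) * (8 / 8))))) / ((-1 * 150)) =-41629 / 97200000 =-0.00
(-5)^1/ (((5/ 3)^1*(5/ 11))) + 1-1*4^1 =-48/ 5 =-9.60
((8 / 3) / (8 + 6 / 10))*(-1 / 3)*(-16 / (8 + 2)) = 64 / 387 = 0.17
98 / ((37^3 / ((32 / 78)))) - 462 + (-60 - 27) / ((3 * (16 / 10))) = -7587756203 / 15803736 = -480.12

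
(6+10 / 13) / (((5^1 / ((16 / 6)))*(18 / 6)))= 704 / 585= 1.20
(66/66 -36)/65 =-7/13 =-0.54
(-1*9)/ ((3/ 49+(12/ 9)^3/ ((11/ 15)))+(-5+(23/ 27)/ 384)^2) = -521460301824/ 1638044068043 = -0.32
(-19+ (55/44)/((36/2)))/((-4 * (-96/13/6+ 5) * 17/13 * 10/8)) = 230347/299880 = 0.77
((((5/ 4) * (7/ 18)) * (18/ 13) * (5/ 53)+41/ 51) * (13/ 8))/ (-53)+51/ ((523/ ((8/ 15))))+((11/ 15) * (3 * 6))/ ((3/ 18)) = 949747358857/ 11987913120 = 79.23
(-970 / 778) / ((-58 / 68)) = 16490 / 11281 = 1.46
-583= -583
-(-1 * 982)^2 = -964324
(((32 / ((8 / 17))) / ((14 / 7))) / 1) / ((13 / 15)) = 510 / 13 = 39.23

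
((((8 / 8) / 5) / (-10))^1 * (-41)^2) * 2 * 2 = -3362 / 25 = -134.48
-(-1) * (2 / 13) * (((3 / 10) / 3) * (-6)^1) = -6 / 65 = -0.09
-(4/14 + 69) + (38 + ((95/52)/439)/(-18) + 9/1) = -64101689/2876328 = -22.29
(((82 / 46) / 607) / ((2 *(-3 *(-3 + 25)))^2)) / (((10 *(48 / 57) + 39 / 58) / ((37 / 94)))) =835867 / 114570632209968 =0.00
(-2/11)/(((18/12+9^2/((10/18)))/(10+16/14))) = -520/37807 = -0.01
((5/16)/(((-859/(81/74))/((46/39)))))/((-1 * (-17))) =-3105/112384688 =-0.00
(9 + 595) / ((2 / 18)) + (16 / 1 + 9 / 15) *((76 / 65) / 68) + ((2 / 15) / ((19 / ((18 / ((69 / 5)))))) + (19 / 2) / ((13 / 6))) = 13136111874 / 2414425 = 5440.68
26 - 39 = -13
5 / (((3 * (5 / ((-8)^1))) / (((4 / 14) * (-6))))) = 32 / 7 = 4.57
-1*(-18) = 18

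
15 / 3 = 5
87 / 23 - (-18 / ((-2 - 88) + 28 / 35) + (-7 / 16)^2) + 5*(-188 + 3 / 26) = -15977450725 / 17069312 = -936.03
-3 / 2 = -1.50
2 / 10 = 1 / 5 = 0.20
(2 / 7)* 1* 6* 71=852 / 7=121.71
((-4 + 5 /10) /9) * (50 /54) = -175 /486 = -0.36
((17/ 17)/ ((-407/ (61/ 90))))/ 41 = -61/ 1501830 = -0.00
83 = 83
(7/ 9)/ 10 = 7/ 90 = 0.08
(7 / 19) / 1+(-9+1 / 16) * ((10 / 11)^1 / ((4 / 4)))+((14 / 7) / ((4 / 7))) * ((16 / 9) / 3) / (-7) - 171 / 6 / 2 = -22.30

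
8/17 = 0.47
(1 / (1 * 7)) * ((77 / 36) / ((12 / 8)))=11 / 54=0.20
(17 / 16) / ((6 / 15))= 2.66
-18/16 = -9/8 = -1.12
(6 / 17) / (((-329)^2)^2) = 6 / 199173939377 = 0.00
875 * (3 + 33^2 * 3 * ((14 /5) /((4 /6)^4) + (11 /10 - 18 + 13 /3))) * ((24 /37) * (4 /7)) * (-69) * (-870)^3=2866560951593700000 /37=77474620313343243.24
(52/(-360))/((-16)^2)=-13/23040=-0.00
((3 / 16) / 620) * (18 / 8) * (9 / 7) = 243 / 277760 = 0.00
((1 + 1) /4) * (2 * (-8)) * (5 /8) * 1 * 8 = -40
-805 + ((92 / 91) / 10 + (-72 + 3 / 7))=-398794 / 455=-876.47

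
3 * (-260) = -780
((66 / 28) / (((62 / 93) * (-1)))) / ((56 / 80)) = -495 / 98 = -5.05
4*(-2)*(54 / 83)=-432 / 83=-5.20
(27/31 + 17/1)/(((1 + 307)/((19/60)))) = 5263/286440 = 0.02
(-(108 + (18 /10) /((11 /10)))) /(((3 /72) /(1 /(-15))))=9648 /55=175.42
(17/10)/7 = 17/70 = 0.24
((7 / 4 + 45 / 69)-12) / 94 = -883 / 8648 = -0.10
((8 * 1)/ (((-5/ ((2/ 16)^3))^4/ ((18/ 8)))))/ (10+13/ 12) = 27/ 714038312960000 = 0.00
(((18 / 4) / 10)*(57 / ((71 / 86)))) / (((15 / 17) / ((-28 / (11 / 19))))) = -33250266 / 19525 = -1702.96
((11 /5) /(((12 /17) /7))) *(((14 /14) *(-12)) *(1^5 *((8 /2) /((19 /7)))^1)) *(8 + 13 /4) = -82467 /19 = -4340.37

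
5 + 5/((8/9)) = 10.62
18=18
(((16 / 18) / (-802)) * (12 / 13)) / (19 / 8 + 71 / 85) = -10880 / 34139937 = -0.00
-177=-177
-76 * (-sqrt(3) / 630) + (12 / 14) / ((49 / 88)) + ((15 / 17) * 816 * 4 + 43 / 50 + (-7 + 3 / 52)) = 38 * sqrt(3) / 315 + 1282166299 / 445900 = 2875.67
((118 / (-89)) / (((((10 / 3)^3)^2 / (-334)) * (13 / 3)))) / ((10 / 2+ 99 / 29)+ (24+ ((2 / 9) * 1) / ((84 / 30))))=39369129597 / 17171326250000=0.00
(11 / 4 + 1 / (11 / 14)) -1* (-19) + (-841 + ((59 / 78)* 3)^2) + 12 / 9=-4525705 / 5577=-811.49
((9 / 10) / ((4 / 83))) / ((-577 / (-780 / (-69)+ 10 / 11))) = -230823 / 583924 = -0.40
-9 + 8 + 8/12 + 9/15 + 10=154/15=10.27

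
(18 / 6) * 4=12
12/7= 1.71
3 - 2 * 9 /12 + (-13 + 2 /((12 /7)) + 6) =-13 /3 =-4.33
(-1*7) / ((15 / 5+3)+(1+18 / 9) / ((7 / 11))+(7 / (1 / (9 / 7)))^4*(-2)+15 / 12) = 196 / 367081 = 0.00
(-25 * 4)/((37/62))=-6200/37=-167.57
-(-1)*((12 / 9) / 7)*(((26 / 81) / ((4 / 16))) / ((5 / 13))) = 0.64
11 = 11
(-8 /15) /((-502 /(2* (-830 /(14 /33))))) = -7304 /1757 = -4.16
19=19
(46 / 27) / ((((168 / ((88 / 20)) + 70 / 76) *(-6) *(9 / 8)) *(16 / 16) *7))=-76912 / 83408535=-0.00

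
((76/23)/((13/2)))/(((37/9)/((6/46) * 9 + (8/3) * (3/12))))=57912/254449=0.23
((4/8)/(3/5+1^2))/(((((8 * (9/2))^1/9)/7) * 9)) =35/576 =0.06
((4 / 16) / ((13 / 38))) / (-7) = -19 / 182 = -0.10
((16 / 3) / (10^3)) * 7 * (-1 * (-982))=13748 / 375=36.66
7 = 7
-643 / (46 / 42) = -13503 / 23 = -587.09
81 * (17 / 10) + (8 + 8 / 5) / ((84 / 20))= 9799 / 70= 139.99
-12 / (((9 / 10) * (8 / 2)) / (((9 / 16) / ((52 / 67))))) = -1005 / 416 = -2.42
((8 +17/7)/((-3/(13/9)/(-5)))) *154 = 104390/27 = 3866.30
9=9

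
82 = 82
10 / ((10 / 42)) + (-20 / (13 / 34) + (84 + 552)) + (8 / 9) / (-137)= 10029118 / 16029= 625.69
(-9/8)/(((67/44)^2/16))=-34848/4489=-7.76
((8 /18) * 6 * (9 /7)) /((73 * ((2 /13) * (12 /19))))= 0.48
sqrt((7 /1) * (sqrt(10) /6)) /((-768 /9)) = -0.02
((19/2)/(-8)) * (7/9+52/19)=-601/144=-4.17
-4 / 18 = -2 / 9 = -0.22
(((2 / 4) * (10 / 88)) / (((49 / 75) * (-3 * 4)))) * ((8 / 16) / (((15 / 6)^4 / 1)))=-1 / 10780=-0.00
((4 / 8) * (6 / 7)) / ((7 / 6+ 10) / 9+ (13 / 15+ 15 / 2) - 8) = 405 / 1519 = 0.27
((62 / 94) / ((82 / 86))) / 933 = 1333 / 1797891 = 0.00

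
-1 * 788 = -788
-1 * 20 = -20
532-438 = 94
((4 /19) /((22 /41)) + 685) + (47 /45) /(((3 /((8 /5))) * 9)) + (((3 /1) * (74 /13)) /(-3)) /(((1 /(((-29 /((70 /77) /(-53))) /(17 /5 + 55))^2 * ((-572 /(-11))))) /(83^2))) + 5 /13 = -1709051432.37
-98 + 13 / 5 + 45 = -252 / 5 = -50.40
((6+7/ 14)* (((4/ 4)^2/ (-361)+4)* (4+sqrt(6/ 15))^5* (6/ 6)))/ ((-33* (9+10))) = -20059624/ 377245-105062906* sqrt(10)/ 9431125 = -88.40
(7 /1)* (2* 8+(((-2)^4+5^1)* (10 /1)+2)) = 1596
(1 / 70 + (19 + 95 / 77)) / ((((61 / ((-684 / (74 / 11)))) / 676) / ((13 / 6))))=-3904890678 / 78995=-49432.12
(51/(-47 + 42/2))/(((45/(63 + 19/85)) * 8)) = -2687/7800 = -0.34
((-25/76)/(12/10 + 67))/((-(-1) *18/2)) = -125/233244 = -0.00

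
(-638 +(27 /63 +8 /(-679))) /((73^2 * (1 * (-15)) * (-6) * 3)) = -432919 /976965570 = -0.00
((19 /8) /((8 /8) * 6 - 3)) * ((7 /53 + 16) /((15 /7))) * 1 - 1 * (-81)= 86.96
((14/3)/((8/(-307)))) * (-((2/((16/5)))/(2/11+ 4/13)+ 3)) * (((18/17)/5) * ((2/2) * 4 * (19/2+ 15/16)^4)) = 343131847176039/44564480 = 7699671.29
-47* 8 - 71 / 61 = -23007 / 61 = -377.16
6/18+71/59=272/177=1.54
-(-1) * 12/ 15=4/ 5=0.80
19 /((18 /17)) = 323 /18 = 17.94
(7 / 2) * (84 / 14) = 21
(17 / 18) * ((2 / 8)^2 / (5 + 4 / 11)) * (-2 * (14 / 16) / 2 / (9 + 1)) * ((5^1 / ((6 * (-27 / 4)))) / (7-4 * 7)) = -187 / 33032448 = -0.00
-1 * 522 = -522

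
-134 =-134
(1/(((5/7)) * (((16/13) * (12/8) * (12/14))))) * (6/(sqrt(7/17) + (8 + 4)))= 10829/24410 - 637 * sqrt(119)/292920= 0.42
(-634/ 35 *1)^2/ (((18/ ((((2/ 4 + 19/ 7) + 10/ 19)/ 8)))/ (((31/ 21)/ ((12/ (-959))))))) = -84928579817/ 84460320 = -1005.54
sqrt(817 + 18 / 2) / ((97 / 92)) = 27.26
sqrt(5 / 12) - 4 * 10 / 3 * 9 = -119.35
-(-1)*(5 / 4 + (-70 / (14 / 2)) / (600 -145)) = 447 / 364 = 1.23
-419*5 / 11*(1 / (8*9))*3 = -2095 / 264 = -7.94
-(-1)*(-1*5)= -5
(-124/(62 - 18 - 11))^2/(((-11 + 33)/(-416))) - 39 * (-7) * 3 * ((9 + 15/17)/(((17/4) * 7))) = 17554784/3461931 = 5.07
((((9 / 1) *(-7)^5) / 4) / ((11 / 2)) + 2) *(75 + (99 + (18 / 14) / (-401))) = -73856720571 / 61754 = -1195982.78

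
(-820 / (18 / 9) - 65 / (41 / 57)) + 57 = -18178 / 41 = -443.37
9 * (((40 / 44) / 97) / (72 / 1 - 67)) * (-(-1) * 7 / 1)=126 / 1067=0.12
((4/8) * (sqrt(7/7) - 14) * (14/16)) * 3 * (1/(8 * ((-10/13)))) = 3549/1280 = 2.77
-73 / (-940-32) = 73 / 972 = 0.08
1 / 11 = 0.09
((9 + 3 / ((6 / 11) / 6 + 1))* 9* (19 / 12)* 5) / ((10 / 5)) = 13395 / 32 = 418.59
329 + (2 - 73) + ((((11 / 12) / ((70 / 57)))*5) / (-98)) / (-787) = 1114316657 / 4319056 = 258.00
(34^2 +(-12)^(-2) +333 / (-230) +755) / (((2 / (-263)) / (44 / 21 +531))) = -18621012122243 / 139104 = -133863958.78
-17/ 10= -1.70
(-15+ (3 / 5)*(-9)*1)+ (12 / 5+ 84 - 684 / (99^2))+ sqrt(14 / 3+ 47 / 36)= sqrt(215) / 6+ 71798 / 1089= 68.37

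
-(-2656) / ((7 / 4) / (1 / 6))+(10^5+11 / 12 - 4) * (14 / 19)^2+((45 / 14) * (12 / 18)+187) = 54734.05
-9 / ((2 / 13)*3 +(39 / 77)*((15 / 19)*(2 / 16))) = -456456 / 25943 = -17.59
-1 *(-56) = 56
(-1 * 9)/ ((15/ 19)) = -57/ 5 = -11.40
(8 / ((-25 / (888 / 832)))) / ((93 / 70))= -0.26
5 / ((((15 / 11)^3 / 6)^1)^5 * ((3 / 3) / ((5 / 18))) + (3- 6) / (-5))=1670899267766260400 / 216726204368279373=7.71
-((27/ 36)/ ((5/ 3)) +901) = -18029/ 20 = -901.45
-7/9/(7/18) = -2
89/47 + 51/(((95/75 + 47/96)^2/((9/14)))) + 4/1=429239779/25978169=16.52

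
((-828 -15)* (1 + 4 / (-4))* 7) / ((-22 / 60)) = 0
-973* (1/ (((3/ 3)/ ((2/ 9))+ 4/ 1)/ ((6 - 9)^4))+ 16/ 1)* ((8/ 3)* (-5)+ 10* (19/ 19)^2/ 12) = 310501.47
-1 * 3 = -3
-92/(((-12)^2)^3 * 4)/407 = -23/1215295488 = -0.00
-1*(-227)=227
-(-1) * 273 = 273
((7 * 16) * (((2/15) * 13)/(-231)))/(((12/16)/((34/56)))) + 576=5980448/10395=575.32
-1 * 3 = -3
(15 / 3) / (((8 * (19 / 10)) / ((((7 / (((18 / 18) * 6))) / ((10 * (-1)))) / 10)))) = -7 / 1824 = -0.00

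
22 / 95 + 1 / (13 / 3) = 571 / 1235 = 0.46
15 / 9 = 5 / 3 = 1.67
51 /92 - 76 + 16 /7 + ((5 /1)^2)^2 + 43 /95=33789267 /61180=552.29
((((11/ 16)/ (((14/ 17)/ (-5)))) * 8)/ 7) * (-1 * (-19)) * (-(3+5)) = 35530/ 49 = 725.10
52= 52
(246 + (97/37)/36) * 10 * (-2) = -1638845/333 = -4921.46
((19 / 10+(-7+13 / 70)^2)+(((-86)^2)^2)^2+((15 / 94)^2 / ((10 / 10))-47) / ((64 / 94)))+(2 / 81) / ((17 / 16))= 30364453318276416469853837 / 10147939200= 2992179271065835.36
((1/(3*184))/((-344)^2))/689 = 1/45006494208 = 0.00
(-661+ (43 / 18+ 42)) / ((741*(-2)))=11099 / 26676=0.42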